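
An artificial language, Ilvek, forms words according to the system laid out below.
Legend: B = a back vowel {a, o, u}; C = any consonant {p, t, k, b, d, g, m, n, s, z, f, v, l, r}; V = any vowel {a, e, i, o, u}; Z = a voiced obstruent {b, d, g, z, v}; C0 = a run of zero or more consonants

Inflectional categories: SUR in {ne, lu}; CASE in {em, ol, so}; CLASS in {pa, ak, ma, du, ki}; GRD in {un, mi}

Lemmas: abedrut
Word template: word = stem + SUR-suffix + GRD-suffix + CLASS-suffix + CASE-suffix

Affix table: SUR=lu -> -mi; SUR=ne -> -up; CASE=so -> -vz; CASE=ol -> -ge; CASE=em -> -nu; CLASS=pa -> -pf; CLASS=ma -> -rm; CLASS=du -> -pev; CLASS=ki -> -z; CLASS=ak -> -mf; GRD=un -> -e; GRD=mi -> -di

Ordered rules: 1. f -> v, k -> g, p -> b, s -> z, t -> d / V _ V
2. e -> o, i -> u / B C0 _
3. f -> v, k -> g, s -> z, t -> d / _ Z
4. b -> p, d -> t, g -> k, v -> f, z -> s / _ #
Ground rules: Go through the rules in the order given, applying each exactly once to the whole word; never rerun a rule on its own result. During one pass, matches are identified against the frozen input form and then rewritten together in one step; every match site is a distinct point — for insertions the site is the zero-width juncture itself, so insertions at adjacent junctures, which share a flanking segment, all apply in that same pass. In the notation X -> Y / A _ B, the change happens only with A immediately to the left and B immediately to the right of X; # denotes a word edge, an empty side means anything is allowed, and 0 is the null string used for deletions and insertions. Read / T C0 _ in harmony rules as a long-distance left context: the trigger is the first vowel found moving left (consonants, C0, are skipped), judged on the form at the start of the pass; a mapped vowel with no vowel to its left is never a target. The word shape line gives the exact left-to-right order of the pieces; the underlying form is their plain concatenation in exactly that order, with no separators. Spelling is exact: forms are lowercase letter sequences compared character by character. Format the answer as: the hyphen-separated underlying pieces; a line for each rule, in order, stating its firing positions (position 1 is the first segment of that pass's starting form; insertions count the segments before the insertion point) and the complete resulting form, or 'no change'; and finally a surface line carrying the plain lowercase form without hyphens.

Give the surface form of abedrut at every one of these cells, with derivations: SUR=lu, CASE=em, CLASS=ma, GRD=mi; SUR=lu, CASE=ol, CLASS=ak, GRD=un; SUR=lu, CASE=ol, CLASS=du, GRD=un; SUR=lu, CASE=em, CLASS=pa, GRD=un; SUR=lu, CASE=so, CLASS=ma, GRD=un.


cell SUR=lu, CASE=em, CLASS=ma, GRD=mi:
underlying: abedrut-mi-di-rm-nu
1. f -> v, k -> g, p -> b, s -> z, t -> d / V _ V: no change
2. e -> o, i -> u / B C0 _: fires at position(s) 3, 9: abodrutmudirmnu
3. f -> v, k -> g, s -> z, t -> d / _ Z: no change
4. b -> p, d -> t, g -> k, v -> f, z -> s / _ #: no change
surface: abodrutmudirmnu

cell SUR=lu, CASE=ol, CLASS=ak, GRD=un:
underlying: abedrut-mi-e-mf-ge
1. f -> v, k -> g, p -> b, s -> z, t -> d / V _ V: no change
2. e -> o, i -> u / B C0 _: fires at position(s) 3, 9: abodrutmuemfge
3. f -> v, k -> g, s -> z, t -> d / _ Z: fires at position(s) 12: abodrutmuemvge
4. b -> p, d -> t, g -> k, v -> f, z -> s / _ #: no change
surface: abodrutmuemvge

cell SUR=lu, CASE=ol, CLASS=du, GRD=un:
underlying: abedrut-mi-e-pev-ge
1. f -> v, k -> g, p -> b, s -> z, t -> d / V _ V: fires at position(s) 11: abedrutmiebevge
2. e -> o, i -> u / B C0 _: fires at position(s) 3, 9: abodrutmuebevge
3. f -> v, k -> g, s -> z, t -> d / _ Z: no change
4. b -> p, d -> t, g -> k, v -> f, z -> s / _ #: no change
surface: abodrutmuebevge

cell SUR=lu, CASE=em, CLASS=pa, GRD=un:
underlying: abedrut-mi-e-pf-nu
1. f -> v, k -> g, p -> b, s -> z, t -> d / V _ V: no change
2. e -> o, i -> u / B C0 _: fires at position(s) 3, 9: abodrutmuepfnu
3. f -> v, k -> g, s -> z, t -> d / _ Z: no change
4. b -> p, d -> t, g -> k, v -> f, z -> s / _ #: no change
surface: abodrutmuepfnu

cell SUR=lu, CASE=so, CLASS=ma, GRD=un:
underlying: abedrut-mi-e-rm-vz
1. f -> v, k -> g, p -> b, s -> z, t -> d / V _ V: no change
2. e -> o, i -> u / B C0 _: fires at position(s) 3, 9: abodrutmuermvz
3. f -> v, k -> g, s -> z, t -> d / _ Z: no change
4. b -> p, d -> t, g -> k, v -> f, z -> s / _ #: fires at position(s) 14: abodrutmuermvs
surface: abodrutmuermvs


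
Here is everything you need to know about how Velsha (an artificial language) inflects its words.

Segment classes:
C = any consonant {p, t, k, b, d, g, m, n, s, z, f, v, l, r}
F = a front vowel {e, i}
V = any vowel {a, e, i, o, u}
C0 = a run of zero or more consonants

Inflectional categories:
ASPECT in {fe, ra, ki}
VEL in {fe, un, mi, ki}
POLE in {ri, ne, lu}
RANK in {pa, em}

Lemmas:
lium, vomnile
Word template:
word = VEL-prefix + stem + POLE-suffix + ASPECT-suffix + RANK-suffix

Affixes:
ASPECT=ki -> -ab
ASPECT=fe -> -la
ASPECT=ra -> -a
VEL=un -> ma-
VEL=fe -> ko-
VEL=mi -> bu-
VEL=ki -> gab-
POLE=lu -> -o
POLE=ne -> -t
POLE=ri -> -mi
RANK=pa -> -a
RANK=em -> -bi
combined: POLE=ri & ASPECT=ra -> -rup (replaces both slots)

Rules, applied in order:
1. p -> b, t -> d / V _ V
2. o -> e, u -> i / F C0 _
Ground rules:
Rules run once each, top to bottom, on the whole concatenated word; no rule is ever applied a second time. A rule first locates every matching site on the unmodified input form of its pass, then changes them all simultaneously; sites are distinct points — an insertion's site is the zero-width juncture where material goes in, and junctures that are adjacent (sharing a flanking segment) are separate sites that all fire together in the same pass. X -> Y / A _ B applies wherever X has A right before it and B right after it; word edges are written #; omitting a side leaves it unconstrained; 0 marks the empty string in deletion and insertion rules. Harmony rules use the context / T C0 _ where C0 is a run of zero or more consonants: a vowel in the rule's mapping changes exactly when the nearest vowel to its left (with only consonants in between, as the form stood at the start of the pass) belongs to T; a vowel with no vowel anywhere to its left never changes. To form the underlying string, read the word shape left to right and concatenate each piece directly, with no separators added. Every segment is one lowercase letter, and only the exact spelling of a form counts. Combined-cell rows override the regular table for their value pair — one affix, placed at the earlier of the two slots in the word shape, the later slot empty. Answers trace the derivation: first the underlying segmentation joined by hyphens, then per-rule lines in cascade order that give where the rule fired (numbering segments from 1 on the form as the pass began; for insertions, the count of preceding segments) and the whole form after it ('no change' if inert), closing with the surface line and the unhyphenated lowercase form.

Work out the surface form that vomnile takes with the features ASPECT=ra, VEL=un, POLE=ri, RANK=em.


underlying: ma-vomnile-rup-bi
1. p -> b, t -> d / V _ V: no change
2. o -> e, u -> i / F C0 _: fires at position(s) 11: mavomnileripbi
surface: mavomnileripbi


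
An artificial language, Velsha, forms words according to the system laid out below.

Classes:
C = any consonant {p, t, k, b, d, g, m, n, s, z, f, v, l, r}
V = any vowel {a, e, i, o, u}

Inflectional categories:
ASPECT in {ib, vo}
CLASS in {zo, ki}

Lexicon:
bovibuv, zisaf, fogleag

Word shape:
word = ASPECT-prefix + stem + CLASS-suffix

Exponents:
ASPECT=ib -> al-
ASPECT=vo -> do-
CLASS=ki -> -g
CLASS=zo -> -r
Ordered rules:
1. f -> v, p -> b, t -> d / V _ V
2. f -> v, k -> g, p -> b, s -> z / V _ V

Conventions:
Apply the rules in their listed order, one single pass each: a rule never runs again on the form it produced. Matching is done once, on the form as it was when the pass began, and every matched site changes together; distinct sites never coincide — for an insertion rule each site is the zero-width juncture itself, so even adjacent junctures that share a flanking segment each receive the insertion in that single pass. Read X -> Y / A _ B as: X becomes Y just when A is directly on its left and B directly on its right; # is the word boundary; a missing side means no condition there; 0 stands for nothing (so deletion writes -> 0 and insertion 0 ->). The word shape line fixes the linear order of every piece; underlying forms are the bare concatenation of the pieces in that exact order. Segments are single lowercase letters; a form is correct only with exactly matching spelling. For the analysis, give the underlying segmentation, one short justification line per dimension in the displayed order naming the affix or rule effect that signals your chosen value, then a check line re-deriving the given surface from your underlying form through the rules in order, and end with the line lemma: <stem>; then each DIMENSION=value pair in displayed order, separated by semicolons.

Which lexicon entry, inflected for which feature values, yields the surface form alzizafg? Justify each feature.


underlying: al-zisaf-g
ASPECT=ib - signalled by the affix al-
CLASS=ki - signalled by the affix -g
check: alzisafg -> alzisafg -> alzizafg
lemma: zisaf; ASPECT=ib; CLASS=ki


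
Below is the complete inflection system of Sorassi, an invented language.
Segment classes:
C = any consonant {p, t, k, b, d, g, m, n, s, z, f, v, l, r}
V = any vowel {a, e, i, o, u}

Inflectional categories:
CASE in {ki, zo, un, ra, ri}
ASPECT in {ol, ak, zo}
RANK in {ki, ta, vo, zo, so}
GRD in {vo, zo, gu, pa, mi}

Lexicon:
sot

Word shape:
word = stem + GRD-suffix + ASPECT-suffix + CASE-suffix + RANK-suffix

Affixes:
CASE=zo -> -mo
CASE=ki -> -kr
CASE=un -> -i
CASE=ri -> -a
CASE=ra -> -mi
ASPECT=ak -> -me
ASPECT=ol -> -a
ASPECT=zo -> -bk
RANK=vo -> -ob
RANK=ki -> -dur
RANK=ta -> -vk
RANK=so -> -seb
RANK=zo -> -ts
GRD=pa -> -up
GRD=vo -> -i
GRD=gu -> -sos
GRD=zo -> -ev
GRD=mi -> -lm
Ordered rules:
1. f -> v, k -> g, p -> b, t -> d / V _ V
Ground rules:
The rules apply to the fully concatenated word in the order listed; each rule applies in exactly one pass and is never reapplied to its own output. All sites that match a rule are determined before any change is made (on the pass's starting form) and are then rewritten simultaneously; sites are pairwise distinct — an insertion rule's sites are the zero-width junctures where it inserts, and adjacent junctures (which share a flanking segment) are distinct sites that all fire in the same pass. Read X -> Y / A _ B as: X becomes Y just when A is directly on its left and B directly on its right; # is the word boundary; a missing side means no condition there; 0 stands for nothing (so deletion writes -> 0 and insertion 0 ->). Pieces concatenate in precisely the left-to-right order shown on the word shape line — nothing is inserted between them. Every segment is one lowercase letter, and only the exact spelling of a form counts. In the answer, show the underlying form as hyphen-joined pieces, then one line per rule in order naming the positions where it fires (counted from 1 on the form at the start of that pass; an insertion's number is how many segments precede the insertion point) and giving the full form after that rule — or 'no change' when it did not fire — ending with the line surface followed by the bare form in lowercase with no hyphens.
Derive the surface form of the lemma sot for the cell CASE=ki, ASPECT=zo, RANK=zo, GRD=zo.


underlying: sot-ev-bk-kr-ts
1. f -> v, k -> g, p -> b, t -> d / V _ V: fires at position(s) 3: sodevbkkrts
surface: sodevbkkrts


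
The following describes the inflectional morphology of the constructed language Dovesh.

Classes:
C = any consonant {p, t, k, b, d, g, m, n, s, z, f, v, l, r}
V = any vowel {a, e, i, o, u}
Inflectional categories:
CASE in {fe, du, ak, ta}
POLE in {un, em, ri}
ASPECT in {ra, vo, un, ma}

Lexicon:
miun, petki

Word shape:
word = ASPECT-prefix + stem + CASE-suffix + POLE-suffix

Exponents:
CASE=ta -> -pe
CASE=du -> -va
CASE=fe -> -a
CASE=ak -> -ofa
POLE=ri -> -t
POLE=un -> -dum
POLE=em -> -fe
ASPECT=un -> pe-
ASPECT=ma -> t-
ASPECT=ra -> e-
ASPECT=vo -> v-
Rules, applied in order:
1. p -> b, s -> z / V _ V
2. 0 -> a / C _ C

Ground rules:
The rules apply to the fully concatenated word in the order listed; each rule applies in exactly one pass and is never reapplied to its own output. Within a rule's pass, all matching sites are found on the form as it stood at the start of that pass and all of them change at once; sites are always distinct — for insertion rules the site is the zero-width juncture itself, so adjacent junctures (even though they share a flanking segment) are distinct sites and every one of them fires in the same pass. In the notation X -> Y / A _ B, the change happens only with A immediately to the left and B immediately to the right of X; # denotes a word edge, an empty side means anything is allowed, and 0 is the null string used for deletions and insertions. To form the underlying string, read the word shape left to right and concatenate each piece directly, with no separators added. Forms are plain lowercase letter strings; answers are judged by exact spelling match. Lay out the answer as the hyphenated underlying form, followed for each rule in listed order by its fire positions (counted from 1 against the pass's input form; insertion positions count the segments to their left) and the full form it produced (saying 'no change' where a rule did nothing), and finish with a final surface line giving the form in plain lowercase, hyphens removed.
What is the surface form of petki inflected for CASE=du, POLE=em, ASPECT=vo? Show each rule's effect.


underlying: v-petki-va-fe
1. p -> b, s -> z / V _ V: no change
2. 0 -> a / C _ C: inserts after position(s) 1, 4: vapetakivafe
surface: vapetakivafe


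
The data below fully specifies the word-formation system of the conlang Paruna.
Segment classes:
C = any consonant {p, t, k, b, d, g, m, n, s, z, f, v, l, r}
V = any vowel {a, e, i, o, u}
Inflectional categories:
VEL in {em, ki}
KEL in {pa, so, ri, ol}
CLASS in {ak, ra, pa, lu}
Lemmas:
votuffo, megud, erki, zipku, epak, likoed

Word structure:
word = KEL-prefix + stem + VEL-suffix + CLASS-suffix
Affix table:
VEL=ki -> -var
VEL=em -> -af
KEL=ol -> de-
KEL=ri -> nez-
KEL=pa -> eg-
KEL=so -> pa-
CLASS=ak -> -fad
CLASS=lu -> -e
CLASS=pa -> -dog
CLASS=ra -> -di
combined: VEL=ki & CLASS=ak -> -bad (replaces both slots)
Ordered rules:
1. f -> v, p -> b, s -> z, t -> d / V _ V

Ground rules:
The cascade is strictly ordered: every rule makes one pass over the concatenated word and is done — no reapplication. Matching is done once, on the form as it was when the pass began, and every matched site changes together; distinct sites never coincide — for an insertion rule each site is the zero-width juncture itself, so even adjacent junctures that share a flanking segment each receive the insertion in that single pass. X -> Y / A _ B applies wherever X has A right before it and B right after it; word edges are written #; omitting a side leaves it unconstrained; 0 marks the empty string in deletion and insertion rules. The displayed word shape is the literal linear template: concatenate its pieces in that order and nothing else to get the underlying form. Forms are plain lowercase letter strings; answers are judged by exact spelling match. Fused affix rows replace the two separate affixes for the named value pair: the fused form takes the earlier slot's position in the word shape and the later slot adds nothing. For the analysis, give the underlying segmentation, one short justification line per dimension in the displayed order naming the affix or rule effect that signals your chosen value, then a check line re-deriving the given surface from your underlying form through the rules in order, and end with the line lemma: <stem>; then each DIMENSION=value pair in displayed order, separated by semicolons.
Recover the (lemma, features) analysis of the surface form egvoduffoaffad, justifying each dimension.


underlying: eg-votuffo-af-fad
VEL=em - signalled by the affix -af
KEL=pa - signalled by the affix eg-
CLASS=ak - signalled by the affix -fad
check: egvotuffoaffad -> egvoduffoaffad
lemma: votuffo; VEL=em; KEL=pa; CLASS=ak


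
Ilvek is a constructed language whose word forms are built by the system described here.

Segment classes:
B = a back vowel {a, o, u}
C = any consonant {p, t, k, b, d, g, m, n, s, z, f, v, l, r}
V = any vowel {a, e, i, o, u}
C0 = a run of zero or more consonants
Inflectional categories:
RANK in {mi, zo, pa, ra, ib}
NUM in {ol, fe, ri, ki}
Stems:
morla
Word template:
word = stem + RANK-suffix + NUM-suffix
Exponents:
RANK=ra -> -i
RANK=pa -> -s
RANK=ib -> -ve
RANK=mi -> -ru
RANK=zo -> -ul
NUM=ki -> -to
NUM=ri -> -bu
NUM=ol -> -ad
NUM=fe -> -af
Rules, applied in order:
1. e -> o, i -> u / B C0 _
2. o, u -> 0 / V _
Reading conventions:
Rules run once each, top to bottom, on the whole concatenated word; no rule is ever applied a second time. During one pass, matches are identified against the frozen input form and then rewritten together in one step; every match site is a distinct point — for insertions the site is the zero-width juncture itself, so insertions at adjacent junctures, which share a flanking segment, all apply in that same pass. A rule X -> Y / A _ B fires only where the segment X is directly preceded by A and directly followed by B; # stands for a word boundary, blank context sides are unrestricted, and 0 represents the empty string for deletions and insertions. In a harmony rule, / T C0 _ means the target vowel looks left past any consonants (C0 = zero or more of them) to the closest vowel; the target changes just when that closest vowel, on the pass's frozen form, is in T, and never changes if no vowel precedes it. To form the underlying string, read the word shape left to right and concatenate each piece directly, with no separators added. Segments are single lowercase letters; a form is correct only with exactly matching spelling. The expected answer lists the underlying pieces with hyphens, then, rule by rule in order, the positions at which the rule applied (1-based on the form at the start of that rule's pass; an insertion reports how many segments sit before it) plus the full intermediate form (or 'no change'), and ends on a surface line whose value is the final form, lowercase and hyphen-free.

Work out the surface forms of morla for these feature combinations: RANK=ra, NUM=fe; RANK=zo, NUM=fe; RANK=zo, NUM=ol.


cell RANK=ra, NUM=fe:
underlying: morla-i-af
1. e -> o, i -> u / B C0 _: fires at position(s) 6: morlauaf
2. o, u -> 0 / V _: fires at position(s) 6: morlaaf
surface: morlaaf

cell RANK=zo, NUM=fe:
underlying: morla-ul-af
1. e -> o, i -> u / B C0 _: no change
2. o, u -> 0 / V _: fires at position(s) 6: morlalaf
surface: morlalaf

cell RANK=zo, NUM=ol:
underlying: morla-ul-ad
1. e -> o, i -> u / B C0 _: no change
2. o, u -> 0 / V _: fires at position(s) 6: morlalad
surface: morlalad


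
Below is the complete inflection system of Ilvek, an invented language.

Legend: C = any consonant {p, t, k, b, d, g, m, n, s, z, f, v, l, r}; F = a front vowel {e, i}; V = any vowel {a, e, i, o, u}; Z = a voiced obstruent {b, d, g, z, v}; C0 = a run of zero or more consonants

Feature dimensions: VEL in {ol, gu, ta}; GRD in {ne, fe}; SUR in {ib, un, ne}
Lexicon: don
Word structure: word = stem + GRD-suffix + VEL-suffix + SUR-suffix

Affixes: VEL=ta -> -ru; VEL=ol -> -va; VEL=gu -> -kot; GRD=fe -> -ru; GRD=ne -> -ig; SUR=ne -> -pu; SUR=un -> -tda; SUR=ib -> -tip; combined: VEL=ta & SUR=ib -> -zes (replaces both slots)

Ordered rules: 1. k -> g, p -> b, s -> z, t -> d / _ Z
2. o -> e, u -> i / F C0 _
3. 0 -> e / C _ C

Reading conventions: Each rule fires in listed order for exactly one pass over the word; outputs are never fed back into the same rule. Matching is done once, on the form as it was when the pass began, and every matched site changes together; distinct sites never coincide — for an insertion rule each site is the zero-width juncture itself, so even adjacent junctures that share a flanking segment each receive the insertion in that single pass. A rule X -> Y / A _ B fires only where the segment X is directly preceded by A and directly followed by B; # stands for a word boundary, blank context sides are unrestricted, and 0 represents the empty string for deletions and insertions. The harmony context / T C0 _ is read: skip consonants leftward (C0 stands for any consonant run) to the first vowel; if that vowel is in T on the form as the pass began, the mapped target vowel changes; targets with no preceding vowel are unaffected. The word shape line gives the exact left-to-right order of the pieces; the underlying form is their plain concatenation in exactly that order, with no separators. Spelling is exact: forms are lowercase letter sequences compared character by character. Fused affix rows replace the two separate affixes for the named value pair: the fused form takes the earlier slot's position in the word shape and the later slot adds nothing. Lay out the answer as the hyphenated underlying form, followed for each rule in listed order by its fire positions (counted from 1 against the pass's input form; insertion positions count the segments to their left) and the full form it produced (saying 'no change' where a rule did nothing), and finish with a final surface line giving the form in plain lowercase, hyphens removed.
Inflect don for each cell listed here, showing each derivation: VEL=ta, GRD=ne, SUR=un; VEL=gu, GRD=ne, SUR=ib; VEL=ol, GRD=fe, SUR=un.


cell VEL=ta, GRD=ne, SUR=un:
underlying: don-ig-ru-tda
1. k -> g, p -> b, s -> z, t -> d / _ Z: fires at position(s) 8: donigrudda
2. o -> e, u -> i / F C0 _: fires at position(s) 7: donigridda
3. 0 -> e / C _ C: inserts after position(s) 5, 8: donigerideda
surface: donigerideda

cell VEL=gu, GRD=ne, SUR=ib:
underlying: don-ig-kot-tip
1. k -> g, p -> b, s -> z, t -> d / _ Z: no change
2. o -> e, u -> i / F C0 _: fires at position(s) 7: donigkettip
3. 0 -> e / C _ C: inserts after position(s) 5, 8: donigeketetip
surface: donigeketetip

cell VEL=ol, GRD=fe, SUR=un:
underlying: don-ru-va-tda
1. k -> g, p -> b, s -> z, t -> d / _ Z: fires at position(s) 8: donruvadda
2. o -> e, u -> i / F C0 _: no change
3. 0 -> e / C _ C: inserts after position(s) 3, 8: doneruvadeda
surface: doneruvadeda


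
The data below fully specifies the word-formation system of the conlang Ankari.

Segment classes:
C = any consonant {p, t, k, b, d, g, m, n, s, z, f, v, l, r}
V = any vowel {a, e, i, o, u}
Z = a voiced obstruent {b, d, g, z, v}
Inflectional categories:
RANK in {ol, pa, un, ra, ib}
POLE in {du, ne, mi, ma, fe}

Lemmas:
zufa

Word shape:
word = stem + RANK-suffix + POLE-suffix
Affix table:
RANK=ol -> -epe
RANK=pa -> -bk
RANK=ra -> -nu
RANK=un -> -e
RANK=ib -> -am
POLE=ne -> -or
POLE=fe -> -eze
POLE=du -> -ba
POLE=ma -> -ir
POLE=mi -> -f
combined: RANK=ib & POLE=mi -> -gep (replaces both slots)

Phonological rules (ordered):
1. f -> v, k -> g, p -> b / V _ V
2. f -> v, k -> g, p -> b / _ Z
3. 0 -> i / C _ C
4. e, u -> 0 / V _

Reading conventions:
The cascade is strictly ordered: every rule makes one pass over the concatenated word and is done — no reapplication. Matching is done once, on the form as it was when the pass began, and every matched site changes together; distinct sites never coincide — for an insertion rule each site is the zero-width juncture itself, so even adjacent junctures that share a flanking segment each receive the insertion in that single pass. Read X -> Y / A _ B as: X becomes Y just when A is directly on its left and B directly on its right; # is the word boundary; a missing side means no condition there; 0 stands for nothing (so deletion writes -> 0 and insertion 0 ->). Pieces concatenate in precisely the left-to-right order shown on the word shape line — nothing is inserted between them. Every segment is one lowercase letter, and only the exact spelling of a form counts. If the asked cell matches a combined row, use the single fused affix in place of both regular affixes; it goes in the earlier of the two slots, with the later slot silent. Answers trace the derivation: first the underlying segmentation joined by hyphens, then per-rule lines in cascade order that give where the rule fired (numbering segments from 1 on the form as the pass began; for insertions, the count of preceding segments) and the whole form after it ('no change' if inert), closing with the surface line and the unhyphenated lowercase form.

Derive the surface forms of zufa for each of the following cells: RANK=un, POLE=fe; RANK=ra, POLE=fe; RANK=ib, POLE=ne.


cell RANK=un, POLE=fe:
underlying: zufa-e-eze
1. f -> v, k -> g, p -> b / V _ V: fires at position(s) 3: zuvaeeze
2. f -> v, k -> g, p -> b / _ Z: no change
3. 0 -> i / C _ C: no change
4. e, u -> 0 / V _: fires at position(s) 5, 6: zuvaze
surface: zuvaze

cell RANK=ra, POLE=fe:
underlying: zufa-nu-eze
1. f -> v, k -> g, p -> b / V _ V: fires at position(s) 3: zuvanueze
2. f -> v, k -> g, p -> b / _ Z: no change
3. 0 -> i / C _ C: no change
4. e, u -> 0 / V _: fires at position(s) 7: zuvanuze
surface: zuvanuze

cell RANK=ib, POLE=ne:
underlying: zufa-am-or
1. f -> v, k -> g, p -> b / V _ V: fires at position(s) 3: zuvaamor
2. f -> v, k -> g, p -> b / _ Z: no change
3. 0 -> i / C _ C: no change
4. e, u -> 0 / V _: no change
surface: zuvaamor


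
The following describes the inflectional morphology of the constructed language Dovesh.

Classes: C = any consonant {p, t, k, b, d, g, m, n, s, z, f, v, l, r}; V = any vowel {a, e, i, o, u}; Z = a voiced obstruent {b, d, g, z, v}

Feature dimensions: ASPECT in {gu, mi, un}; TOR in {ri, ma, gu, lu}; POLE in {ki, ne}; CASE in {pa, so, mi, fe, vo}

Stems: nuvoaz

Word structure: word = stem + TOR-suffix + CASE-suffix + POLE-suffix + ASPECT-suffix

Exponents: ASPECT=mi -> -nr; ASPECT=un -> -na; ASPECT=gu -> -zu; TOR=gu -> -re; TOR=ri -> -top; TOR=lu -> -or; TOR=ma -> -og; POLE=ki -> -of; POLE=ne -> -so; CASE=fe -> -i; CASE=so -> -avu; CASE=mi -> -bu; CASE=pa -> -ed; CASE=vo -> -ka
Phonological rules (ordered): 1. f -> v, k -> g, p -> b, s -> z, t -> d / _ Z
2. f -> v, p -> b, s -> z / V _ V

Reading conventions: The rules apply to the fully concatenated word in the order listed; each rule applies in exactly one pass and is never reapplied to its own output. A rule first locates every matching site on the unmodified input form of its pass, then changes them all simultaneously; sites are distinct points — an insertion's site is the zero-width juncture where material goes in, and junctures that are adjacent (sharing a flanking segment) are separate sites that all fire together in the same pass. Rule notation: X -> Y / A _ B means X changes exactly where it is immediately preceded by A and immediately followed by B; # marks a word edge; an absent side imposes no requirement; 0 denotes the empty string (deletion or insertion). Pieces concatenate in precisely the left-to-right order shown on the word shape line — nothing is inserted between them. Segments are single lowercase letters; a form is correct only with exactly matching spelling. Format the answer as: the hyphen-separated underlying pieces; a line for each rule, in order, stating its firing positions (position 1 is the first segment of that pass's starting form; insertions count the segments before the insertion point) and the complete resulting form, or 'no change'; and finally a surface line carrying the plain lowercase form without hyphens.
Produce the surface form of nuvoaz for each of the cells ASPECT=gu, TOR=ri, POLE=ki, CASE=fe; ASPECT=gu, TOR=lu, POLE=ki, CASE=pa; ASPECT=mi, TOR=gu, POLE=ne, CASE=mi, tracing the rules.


cell ASPECT=gu, TOR=ri, POLE=ki, CASE=fe:
underlying: nuvoaz-top-i-of-zu
1. f -> v, k -> g, p -> b, s -> z, t -> d / _ Z: fires at position(s) 12: nuvoaztopiovzu
2. f -> v, p -> b, s -> z / V _ V: fires at position(s) 9: nuvoaztobiovzu
surface: nuvoaztobiovzu

cell ASPECT=gu, TOR=lu, POLE=ki, CASE=pa:
underlying: nuvoaz-or-ed-of-zu
1. f -> v, k -> g, p -> b, s -> z, t -> d / _ Z: fires at position(s) 12: nuvoazoredovzu
2. f -> v, p -> b, s -> z / V _ V: no change
surface: nuvoazoredovzu

cell ASPECT=mi, TOR=gu, POLE=ne, CASE=mi:
underlying: nuvoaz-re-bu-so-nr
1. f -> v, k -> g, p -> b, s -> z, t -> d / _ Z: no change
2. f -> v, p -> b, s -> z / V _ V: fires at position(s) 11: nuvoazrebuzonr
surface: nuvoazrebuzonr


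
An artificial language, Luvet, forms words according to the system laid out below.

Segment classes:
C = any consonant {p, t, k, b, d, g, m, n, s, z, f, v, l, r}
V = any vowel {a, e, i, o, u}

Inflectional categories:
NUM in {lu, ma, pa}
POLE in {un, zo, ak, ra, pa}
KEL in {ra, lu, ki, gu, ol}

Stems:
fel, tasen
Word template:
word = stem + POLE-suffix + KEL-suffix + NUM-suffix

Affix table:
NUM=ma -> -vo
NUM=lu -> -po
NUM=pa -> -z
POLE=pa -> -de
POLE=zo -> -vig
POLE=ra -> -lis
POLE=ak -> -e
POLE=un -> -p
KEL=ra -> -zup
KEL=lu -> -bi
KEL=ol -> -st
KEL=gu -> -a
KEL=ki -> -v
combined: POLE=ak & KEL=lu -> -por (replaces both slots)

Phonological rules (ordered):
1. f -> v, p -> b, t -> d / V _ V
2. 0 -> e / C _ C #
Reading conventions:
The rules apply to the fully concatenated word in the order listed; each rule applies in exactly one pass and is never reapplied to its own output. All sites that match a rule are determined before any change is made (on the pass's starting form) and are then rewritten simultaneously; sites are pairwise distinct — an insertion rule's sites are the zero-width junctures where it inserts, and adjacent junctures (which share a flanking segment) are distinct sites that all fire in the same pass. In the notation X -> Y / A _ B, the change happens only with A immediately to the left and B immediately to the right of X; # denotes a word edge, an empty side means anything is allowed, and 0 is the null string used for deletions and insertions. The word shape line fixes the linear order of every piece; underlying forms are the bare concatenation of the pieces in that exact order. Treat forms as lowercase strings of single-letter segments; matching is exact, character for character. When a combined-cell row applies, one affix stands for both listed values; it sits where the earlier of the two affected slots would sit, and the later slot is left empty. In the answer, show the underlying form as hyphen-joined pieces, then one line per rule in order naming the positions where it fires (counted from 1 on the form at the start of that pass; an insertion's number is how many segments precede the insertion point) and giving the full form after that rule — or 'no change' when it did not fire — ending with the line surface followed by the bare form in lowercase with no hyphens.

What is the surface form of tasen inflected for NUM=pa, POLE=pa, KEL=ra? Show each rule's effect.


underlying: tasen-de-zup-z
1. f -> v, p -> b, t -> d / V _ V: no change
2. 0 -> e / C _ C #: inserts after position(s) 10: tasendezupez
surface: tasendezupez


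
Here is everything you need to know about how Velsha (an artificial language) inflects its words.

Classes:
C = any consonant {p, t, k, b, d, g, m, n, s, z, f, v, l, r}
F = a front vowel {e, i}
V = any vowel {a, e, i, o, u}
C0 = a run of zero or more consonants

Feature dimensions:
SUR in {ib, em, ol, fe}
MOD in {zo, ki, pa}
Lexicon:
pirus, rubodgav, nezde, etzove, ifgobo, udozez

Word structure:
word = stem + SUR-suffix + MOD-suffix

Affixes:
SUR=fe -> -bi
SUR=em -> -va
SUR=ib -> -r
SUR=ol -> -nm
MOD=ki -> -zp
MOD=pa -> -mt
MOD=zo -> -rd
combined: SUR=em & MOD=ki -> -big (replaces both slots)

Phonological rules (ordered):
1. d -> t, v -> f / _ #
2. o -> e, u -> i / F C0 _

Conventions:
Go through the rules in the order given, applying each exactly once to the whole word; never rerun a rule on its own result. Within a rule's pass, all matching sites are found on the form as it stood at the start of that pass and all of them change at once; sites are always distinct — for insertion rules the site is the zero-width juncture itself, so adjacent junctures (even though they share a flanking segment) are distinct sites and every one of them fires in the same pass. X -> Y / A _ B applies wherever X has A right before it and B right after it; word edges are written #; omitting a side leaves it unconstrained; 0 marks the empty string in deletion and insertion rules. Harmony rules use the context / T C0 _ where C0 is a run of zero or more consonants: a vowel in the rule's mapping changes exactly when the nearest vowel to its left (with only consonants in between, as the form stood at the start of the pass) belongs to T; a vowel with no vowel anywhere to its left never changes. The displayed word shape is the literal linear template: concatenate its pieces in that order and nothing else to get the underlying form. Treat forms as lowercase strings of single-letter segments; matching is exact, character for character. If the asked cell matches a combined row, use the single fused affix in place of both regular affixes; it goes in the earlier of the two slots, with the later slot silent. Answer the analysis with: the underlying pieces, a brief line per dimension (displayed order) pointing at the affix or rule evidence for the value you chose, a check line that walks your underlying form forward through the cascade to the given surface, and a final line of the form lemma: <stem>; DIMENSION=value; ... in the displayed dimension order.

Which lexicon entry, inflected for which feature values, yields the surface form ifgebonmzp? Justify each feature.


underlying: ifgobo-nm-zp
SUR=ol - signalled by the affix -nm
MOD=ki - signalled by the affix -zp
check: ifgobonmzp -> ifgobonmzp -> ifgebonmzp
lemma: ifgobo; SUR=ol; MOD=ki


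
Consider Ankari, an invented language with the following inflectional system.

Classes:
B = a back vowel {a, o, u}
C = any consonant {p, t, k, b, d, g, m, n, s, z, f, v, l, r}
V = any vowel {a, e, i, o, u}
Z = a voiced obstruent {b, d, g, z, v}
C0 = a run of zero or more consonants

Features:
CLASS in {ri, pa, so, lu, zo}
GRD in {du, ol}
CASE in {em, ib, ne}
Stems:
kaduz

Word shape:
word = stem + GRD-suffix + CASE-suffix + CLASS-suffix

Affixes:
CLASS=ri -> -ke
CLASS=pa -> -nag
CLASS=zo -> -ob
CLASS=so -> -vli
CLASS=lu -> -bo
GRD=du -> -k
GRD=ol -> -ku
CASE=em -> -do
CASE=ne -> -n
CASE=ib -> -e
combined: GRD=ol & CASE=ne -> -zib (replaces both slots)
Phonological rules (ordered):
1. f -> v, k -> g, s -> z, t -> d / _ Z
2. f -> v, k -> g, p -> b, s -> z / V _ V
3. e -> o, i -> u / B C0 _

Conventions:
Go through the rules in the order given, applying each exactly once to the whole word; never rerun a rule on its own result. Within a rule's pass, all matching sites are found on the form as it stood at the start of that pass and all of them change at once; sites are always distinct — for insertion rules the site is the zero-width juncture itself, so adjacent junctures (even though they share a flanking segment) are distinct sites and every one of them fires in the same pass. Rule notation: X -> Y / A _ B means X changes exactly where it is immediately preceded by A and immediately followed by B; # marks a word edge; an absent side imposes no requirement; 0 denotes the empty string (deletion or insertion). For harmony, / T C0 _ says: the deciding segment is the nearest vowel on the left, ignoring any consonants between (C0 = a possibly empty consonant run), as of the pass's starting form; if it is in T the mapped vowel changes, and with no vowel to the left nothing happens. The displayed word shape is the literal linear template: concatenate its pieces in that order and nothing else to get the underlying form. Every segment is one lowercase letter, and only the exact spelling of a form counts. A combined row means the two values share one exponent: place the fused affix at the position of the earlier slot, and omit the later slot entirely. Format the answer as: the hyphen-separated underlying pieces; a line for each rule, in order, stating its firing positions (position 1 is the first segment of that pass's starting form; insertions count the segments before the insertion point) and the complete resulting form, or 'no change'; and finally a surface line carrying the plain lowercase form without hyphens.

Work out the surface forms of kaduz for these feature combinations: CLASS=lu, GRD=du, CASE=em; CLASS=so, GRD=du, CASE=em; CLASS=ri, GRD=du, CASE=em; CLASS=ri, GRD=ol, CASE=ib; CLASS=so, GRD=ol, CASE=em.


cell CLASS=lu, GRD=du, CASE=em:
underlying: kaduz-k-do-bo
1. f -> v, k -> g, s -> z, t -> d / _ Z: fires at position(s) 6: kaduzgdobo
2. f -> v, k -> g, p -> b, s -> z / V _ V: no change
3. e -> o, i -> u / B C0 _: no change
surface: kaduzgdobo

cell CLASS=so, GRD=du, CASE=em:
underlying: kaduz-k-do-vli
1. f -> v, k -> g, s -> z, t -> d / _ Z: fires at position(s) 6: kaduzgdovli
2. f -> v, k -> g, p -> b, s -> z / V _ V: no change
3. e -> o, i -> u / B C0 _: fires at position(s) 11: kaduzgdovlu
surface: kaduzgdovlu

cell CLASS=ri, GRD=du, CASE=em:
underlying: kaduz-k-do-ke
1. f -> v, k -> g, s -> z, t -> d / _ Z: fires at position(s) 6: kaduzgdoke
2. f -> v, k -> g, p -> b, s -> z / V _ V: fires at position(s) 9: kaduzgdoge
3. e -> o, i -> u / B C0 _: fires at position(s) 10: kaduzgdogo
surface: kaduzgdogo

cell CLASS=ri, GRD=ol, CASE=ib:
underlying: kaduz-ku-e-ke
1. f -> v, k -> g, s -> z, t -> d / _ Z: no change
2. f -> v, k -> g, p -> b, s -> z / V _ V: fires at position(s) 9: kaduzkuege
3. e -> o, i -> u / B C0 _: fires at position(s) 8: kaduzkuoge
surface: kaduzkuoge

cell CLASS=so, GRD=ol, CASE=em:
underlying: kaduz-ku-do-vli
1. f -> v, k -> g, s -> z, t -> d / _ Z: no change
2. f -> v, k -> g, p -> b, s -> z / V _ V: no change
3. e -> o, i -> u / B C0 _: fires at position(s) 12: kaduzkudovlu
surface: kaduzkudovlu


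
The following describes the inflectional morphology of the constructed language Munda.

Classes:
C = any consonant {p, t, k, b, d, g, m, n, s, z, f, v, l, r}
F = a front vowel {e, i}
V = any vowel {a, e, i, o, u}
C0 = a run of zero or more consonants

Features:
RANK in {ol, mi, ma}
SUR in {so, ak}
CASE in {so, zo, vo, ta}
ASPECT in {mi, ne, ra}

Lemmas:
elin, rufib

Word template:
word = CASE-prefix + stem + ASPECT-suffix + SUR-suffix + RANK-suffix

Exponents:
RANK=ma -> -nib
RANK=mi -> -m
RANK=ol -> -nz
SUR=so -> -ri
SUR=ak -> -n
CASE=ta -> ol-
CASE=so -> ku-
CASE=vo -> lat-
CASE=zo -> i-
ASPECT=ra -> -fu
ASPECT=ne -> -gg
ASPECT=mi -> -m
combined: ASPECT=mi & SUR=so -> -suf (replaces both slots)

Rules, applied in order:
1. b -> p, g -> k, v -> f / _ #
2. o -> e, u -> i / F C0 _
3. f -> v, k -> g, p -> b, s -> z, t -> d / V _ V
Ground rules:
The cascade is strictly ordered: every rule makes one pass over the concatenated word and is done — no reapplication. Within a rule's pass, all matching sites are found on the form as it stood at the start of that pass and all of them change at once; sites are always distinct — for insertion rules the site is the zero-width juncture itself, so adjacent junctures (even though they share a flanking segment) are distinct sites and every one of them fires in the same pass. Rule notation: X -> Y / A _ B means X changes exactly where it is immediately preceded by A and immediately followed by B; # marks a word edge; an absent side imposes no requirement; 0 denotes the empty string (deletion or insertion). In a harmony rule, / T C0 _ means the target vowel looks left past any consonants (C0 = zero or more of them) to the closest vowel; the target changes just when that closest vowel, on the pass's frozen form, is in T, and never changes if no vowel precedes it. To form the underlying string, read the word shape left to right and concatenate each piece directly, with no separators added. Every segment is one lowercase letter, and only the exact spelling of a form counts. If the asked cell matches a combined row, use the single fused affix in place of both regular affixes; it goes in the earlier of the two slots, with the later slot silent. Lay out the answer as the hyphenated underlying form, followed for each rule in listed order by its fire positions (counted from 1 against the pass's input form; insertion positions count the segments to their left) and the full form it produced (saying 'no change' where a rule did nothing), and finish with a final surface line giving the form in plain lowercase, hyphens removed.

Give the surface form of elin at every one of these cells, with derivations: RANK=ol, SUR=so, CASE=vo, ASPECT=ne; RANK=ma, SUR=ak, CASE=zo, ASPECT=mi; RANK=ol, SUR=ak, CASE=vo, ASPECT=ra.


cell RANK=ol, SUR=so, CASE=vo, ASPECT=ne:
underlying: lat-elin-gg-ri-nz
1. b -> p, g -> k, v -> f / _ #: no change
2. o -> e, u -> i / F C0 _: no change
3. f -> v, k -> g, p -> b, s -> z, t -> d / V _ V: fires at position(s) 3: ladelinggrinz
surface: ladelinggrinz

cell RANK=ma, SUR=ak, CASE=zo, ASPECT=mi:
underlying: i-elin-m-n-nib
1. b -> p, g -> k, v -> f / _ #: fires at position(s) 10: ielinmnnip
2. o -> e, u -> i / F C0 _: no change
3. f -> v, k -> g, p -> b, s -> z, t -> d / V _ V: no change
surface: ielinmnnip

cell RANK=ol, SUR=ak, CASE=vo, ASPECT=ra:
underlying: lat-elin-fu-n-nz
1. b -> p, g -> k, v -> f / _ #: no change
2. o -> e, u -> i / F C0 _: fires at position(s) 9: latelinfinnz
3. f -> v, k -> g, p -> b, s -> z, t -> d / V _ V: fires at position(s) 3: ladelinfinnz
surface: ladelinfinnz
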